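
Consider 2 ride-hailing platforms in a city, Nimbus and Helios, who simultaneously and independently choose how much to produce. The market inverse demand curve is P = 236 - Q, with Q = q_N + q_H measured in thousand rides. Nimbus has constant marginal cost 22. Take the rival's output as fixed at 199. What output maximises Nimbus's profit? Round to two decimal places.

With the rival's output fixed at 199, Nimbus's profit is π_N = (236 - 199 - q_N)q_N - (22q_N) = (37 - q_N)q_N - (22q_N).
∂π_N/∂q_N = 15 - 2q_N = 0, so q_N = 15/2.

7.50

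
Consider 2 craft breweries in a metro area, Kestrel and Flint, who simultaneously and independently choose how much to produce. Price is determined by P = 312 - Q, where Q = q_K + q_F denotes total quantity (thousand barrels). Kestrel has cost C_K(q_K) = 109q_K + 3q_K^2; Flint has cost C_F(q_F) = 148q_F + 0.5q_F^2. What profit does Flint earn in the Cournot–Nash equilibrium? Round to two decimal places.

Kestrel's profit: π_K = (312 - Q)q_K - (109q_K + 3q_K²). Setting ∂π_K/∂q_K = 0: 203 - 8q_K - (q_F) = 0.
Flint's first-order condition: 164 - 3q_F - (q_K) = 0.
So q_K = (203 - q_F)/8 and q_F = (164 - q_K)/3.
Substituting one into the other gives q_K = 445/23 and q_F = 1109/23.
Price P = 312 - 1554/23 = 244.4348.
Flint's profit: 244.4348·(1109/23) - 148·(1109/23) - (1/2)(1109/23)² = 3487.3752.

3487.38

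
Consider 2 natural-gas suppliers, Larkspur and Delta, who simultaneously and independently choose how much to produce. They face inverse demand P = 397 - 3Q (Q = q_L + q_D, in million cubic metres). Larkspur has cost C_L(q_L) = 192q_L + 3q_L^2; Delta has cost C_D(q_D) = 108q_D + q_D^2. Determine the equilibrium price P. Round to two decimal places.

Larkspur's profit: π_L = (397 - 3Q)q_L - (192q_L + 3q_L²). Setting ∂π_L/∂q_L = 0: 205 - 12q_L - 3(q_D) = 0.
Delta's first-order condition: 289 - 8q_D - 3(q_L) = 0.
So q_L = (205 - 3q_D)/12 and q_D = (289 - 3q_L)/8.
Solving the pair: q_L = 773/87, q_D = 951/29.
Total output Q = 41.6782, so price P = 397 - 3·41.6782 = 271.9655.

271.97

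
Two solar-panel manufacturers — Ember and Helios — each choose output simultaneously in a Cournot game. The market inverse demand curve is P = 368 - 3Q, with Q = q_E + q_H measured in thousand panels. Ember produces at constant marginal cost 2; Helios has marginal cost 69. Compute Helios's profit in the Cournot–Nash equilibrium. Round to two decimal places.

1993.48

Ember's profit: π_E = (368 - 3Q)q_E - (2q_E). Setting ∂π_E/∂q_E = 0: 366 - 6q_E - 3(q_H) = 0.
Helios's profit: π_H = (368 - 3Q)q_H - (69q_H). Setting ∂π_H/∂q_H = 0: 299 - 6q_H - 3(q_E) = 0.
So q_E = (366 - 3q_H)/6 and q_H = (299 - 3q_E)/6.
Substituting one into the other gives q_E = 433/9 and q_H = 232/9.
Price P = 368 - 3·(665/9) = 439/3.
Helios's profit: (439/3 - 69)·(232/9) = 1993.4815.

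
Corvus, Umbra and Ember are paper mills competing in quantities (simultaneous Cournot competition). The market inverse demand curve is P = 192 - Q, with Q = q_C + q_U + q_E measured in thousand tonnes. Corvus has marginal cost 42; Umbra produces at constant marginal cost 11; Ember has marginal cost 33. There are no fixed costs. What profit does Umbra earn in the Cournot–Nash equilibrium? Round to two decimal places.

3422.25

Corvus's profit: π_C = (192 - Q)q_C - (42q_C). Setting ∂π_C/∂q_C = 0: 150 - 2q_C - (q_U + q_E) = 0.
Umbra's profit: π_U = (192 - Q)q_U - (11q_U). Setting ∂π_U/∂q_U = 0: 181 - 2q_U - (q_C + q_E) = 0.
Ember's first-order condition: 159 - 2q_E - (q_C + q_U) = 0.
Adding the 3 first-order conditions: 490 − 4Q = 0, so Q = 245/2.
Back-substituting: q_C = (150 − 245/2) = 55/2, q_U = (181 − 245/2) = 117/2, q_E = (159 − 245/2) = 73/2.
Price P = 192 - 245/2 = 139/2.
Umbra's profit: (139/2 - 11)·(117/2) = 3422.2500.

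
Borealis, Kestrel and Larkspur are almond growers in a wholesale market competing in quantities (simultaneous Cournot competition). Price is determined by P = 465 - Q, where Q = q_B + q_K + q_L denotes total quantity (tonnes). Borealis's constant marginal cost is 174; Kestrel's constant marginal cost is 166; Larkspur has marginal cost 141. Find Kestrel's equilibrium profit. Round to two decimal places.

4970.25

Borealis's profit: π_B = (465 - Q)q_B - (174q_B). Setting ∂π_B/∂q_B = 0: 291 - 2q_B - (q_K + q_L) = 0.
Kestrel's profit: π_K = (465 - Q)q_K - (166q_K). Setting ∂π_K/∂q_K = 0: 299 - 2q_K - (q_B + q_L) = 0.
Larkspur's profit: π_L = (465 - Q)q_L - (141q_L). Setting ∂π_L/∂q_L = 0: 324 - 2q_L - (q_B + q_K) = 0.
Summing all 3 equations gives 914 − 4Q = 0, hence Q = 457/2.
Back-substituting: q_B = (291 − 457/2) = 125/2, q_K = (299 − 457/2) = 141/2, q_L = (324 − 457/2) = 191/2.
Price P = 465 - 457/2 = 473/2.
Kestrel's profit: (473/2 - 166)·(141/2) = 4970.2500.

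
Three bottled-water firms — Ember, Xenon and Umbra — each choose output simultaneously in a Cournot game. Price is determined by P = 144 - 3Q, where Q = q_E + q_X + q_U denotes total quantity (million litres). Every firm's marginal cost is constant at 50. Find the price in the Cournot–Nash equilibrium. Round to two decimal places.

73.50

Each firm earns π_i = (144 - 3Q)q_i - 50q_i.
First-order condition (treating rivals' output as given): 94 - 6q_i - 3·Σ_{j≠i} q_j = 0.
With identical firms every q_j equals q_i, so Σ_{j≠i} q_j = 2q_i and 94 = 12q_i, giving q_i = 47/6.
Total output Q = 47/2, so price P = 144 - 3·(47/2) = 147/2.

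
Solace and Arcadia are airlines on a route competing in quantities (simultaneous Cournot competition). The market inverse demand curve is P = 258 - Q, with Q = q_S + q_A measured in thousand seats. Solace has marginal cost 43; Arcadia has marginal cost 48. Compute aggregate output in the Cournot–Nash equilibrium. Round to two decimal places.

Solace's profit: π_S = (258 - Q)q_S - (43q_S). Setting ∂π_S/∂q_S = 0: 215 - 2q_S - (q_A) = 0.
Arcadia's first-order condition: 210 - 2q_A - (q_S) = 0.
So q_S = (215 - q_A)/2 and q_A = (210 - q_S)/2.
Substituting one into the other gives q_S = 220/3 and q_A = 205/3.
Total output Q = 220/3 + 205/3 = 425/3.

141.67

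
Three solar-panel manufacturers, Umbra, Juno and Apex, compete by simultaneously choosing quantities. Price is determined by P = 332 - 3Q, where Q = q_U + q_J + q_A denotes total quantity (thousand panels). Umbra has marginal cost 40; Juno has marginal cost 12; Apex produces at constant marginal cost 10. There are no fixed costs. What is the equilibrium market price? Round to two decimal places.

Umbra's profit: π_U = (332 - 3Q)q_U - (40q_U). Setting ∂π_U/∂q_U = 0: 292 - 6q_U - 3(q_J + q_A) = 0.
Juno's first-order condition: 320 - 6q_J - 3(q_U + q_A) = 0.
Apex's profit: π_A = (332 - 3Q)q_A - (10q_A). Setting ∂π_A/∂q_A = 0: 322 - 6q_A - 3(q_U + q_J) = 0.
Adding the 3 conditions: 934 − 6Q − 6Q = 0, i.e. Q = 467/6.
Back-substituting: q_U = (292 − 467/2)/3 = 39/2, q_J = (320 − 467/2)/3 = 173/6, q_A = (322 − 467/2)/3 = 59/2.
Total output Q = 467/6, so price P = 332 - 3·(467/6) = 197/2.

98.50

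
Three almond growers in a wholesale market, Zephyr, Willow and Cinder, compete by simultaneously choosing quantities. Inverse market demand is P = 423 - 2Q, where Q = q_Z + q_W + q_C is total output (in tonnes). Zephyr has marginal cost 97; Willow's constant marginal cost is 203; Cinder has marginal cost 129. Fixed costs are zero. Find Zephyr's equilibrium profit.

Zephyr's profit: π_Z = (423 - 2Q)q_Z - (97q_Z). Setting ∂π_Z/∂q_Z = 0: 326 - 4q_Z - 2(q_W + q_C) = 0.
Willow's profit: π_W = (423 - 2Q)q_W - (203q_W). Setting ∂π_W/∂q_W = 0: 220 - 4q_W - 2(q_Z + q_C) = 0.
Cinder's first-order condition: 294 - 4q_C - 2(q_Z + q_W) = 0.
Adding the 3 first-order conditions: 840 − 8Q = 0, so Q = 105.
Back-substituting: q_Z = (326 − 210)/2 = 58, q_W = (220 − 210)/2 = 5, q_C = (294 − 210)/2 = 42.
Price P = 423 - 2·105 = 213.
Zephyr's profit: (213 - 97)·58 = 6728.

6728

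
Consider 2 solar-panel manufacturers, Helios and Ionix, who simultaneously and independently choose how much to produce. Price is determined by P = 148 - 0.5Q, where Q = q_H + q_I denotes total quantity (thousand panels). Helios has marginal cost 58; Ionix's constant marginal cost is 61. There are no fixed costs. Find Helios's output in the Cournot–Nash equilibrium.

62

Helios's profit: π_H = (148 - 0.5Q)q_H - (58q_H). Setting ∂π_H/∂q_H = 0: 90 - q_H - (1/2)(q_I) = 0.
Ionix's first-order condition: 87 - q_I - (1/2)(q_H) = 0.
So q_H = (90 - (1/2)q_I) and q_I = (87 - (1/2)q_H).
Substituting one into the other gives q_H = 62 and q_I = 56.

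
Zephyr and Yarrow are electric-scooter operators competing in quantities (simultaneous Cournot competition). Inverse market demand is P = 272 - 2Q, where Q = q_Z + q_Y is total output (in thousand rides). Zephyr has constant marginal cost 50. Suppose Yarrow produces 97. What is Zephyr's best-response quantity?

7

With the rival's output fixed at 97, Zephyr's profit is π_Z = (272 - 2·97 - 2q_Z)q_Z - (50q_Z) = (78 - 2q_Z)q_Z - (50q_Z).
∂π_Z/∂q_Z = 28 - 4q_Z = 0, so q_Z = 7.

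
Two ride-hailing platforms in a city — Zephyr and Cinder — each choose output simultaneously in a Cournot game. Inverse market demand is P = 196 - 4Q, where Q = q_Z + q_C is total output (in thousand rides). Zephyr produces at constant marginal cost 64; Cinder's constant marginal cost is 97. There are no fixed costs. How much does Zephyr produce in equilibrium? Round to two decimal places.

Zephyr's profit: π_Z = (196 - 4Q)q_Z - (64q_Z). Setting ∂π_Z/∂q_Z = 0: 132 - 8q_Z - 4(q_C) = 0.
Cinder's first-order condition: 99 - 8q_C - 4(q_Z) = 0.
So q_Z = (132 - 4q_C)/8 and q_C = (99 - 4q_Z)/8.
Solving the pair: q_Z = 55/4, q_C = 11/2.

13.75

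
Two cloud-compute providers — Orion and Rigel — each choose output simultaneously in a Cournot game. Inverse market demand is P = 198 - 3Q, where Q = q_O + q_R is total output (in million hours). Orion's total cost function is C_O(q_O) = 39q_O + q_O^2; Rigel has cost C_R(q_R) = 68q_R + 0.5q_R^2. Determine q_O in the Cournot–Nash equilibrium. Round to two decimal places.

15.38

Orion's profit: π_O = (198 - 3Q)q_O - (39q_O + q_O²). Setting ∂π_O/∂q_O = 0: 159 - 8q_O - 3(q_R) = 0.
Rigel's profit: π_R = (198 - 3Q)q_R - (68q_R + (1/2)q_R²). Setting ∂π_R/∂q_R = 0: 130 - 7q_R - 3(q_O) = 0.
Rearranging gives the reaction functions q_O = (159 - 3q_R)/8 and q_R = (130 - 3q_O)/7.
Solving the pair: q_O = 723/47, q_R = 563/47.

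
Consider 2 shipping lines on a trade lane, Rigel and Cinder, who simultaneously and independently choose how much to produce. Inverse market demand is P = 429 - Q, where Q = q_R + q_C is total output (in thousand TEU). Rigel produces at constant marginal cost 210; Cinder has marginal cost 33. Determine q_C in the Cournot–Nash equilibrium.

191

Rigel's profit: π_R = (429 - Q)q_R - (210q_R). Setting ∂π_R/∂q_R = 0: 219 - 2q_R - (q_C) = 0.
Cinder's first-order condition: 396 - 2q_C - (q_R) = 0.
Rearranging gives the reaction functions q_R = (219 - q_C)/2 and q_C = (396 - q_R)/2.
Solving the pair: q_R = 14, q_C = 191.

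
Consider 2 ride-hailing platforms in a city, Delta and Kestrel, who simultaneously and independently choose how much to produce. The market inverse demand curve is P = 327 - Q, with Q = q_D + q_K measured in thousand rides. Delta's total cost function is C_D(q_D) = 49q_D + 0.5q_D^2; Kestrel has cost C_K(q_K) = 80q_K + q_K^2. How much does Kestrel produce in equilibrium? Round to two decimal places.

Delta's profit: π_D = (327 - Q)q_D - (49q_D + (1/2)q_D²). Setting ∂π_D/∂q_D = 0: 278 - 3q_D - (q_K) = 0.
Kestrel's first-order condition: 247 - 4q_K - (q_D) = 0.
Best responses: q_D = (278 - q_K)/3, q_K = (247 - q_D)/4.
Solving the pair: q_D = 865/11, q_K = 463/11.

42.09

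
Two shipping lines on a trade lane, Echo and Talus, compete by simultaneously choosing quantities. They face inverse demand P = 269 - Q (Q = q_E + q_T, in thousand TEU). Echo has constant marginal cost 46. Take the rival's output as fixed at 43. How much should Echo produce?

With the rival's output fixed at 43, Echo's profit is π_E = (269 - 43 - q_E)q_E - (46q_E) = (226 - q_E)q_E - (46q_E).
∂π_E/∂q_E = 180 - 2q_E = 0, so q_E = 90.

90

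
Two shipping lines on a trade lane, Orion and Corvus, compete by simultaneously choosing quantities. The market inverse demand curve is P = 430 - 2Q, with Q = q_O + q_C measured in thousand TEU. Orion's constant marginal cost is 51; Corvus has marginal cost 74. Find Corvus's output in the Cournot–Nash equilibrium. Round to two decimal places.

55.50

Orion's profit: π_O = (430 - 2Q)q_O - (51q_O). Setting ∂π_O/∂q_O = 0: 379 - 4q_O - 2(q_C) = 0.
Corvus's profit: π_C = (430 - 2Q)q_C - (74q_C). Setting ∂π_C/∂q_C = 0: 356 - 4q_C - 2(q_O) = 0.
Best responses: q_O = (379 - 2q_C)/4, q_C = (356 - 2q_O)/4.
Solving the pair: q_O = 67, q_C = 111/2.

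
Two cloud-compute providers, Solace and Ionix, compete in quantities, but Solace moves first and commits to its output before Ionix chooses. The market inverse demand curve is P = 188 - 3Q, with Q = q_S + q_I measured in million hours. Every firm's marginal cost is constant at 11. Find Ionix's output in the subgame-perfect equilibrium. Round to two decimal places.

The follower Ionix best-responds to any q_S: π_I = (188 - 3Q)q_I - 11q_I.
Setting the follower's marginal profit to zero, 177 - 3q_S - 6q_I = 0, i.e. q_I = (177 - 3q_S)/6.
Solace substitutes q_I(q_S) into its own profit: π_S = q_S(188 - 3q_S - (177 - 3q_S)/2) - 11q_S = (199/2 - (3/2)q_S)q_S - 11q_S.
Leader FOC: 177/2 - 3q_S = 0, so q_S = 59/2.
Then q_I = (177 - 3·(59/2))/6 = 59/4.

14.75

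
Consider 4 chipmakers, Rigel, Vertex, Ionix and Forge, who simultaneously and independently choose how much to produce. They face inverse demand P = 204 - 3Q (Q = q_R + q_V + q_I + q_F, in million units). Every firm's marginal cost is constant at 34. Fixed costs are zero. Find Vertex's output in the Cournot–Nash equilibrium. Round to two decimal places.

11.33

Each firm earns π_i = (204 - 3Q)q_i - 34q_i.
Setting ∂π_i/∂q_i = 0 with rivals' quantities fixed: 170 - 6q_i - 3·Σ_{j≠i} q_j = 0.
By symmetry each firm produces the same amount; substituting Σ_{j≠i} q_j = 3q_i yields q_i = 170/15 = 34/3.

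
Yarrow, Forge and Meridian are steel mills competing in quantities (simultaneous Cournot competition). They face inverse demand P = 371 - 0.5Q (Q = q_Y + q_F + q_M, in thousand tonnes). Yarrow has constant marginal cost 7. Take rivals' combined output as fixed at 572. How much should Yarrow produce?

78

With rivals' combined output fixed at 572, Yarrow's profit is π_Y = (371 - (1/2)·572 - (1/2)q_Y)q_Y - (7q_Y) = (85 - (1/2)q_Y)q_Y - (7q_Y).
∂π_Y/∂q_Y = 78 - q_Y = 0, so q_Y = 78.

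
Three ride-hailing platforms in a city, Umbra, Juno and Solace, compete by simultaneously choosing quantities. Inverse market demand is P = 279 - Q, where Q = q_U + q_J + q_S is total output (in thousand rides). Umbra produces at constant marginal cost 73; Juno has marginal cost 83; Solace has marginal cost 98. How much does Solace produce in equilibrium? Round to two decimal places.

Umbra's profit: π_U = (279 - Q)q_U - (73q_U). Setting ∂π_U/∂q_U = 0: 206 - 2q_U - (q_J + q_S) = 0.
Juno's profit: π_J = (279 - Q)q_J - (83q_J). Setting ∂π_J/∂q_J = 0: 196 - 2q_J - (q_U + q_S) = 0.
Solace's first-order condition: 181 - 2q_S - (q_U + q_J) = 0.
Adding the 3 conditions: 583 − 2Q − 2Q = 0, i.e. Q = 583/4.
Back-substituting: q_U = (206 − 583/4) = 241/4, q_J = (196 − 583/4) = 201/4, q_S = (181 − 583/4) = 141/4.

35.25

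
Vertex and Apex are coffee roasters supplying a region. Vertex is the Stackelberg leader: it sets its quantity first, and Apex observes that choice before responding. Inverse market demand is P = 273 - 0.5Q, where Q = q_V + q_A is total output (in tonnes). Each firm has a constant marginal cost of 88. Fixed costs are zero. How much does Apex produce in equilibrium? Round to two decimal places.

92.50

The follower Apex best-responds to any q_V: π_A = (273 - 0.5Q)q_A - 88q_A.
Follower FOC: 185 - (1/2)q_V - q_A = 0, so q_A(q_V) = (185 - (1/2)q_V).
Vertex substitutes q_A(q_V) into its own profit: π_V = q_V(273 - (1/2)q_V - (185 - (1/2)q_V)/2) - 88q_V = (361/2 - (1/4)q_V)q_V - 88q_V.
The leader's first-order condition 185/2 - (1/2)q_V = 0 yields q_V = 185.
Then q_A = (185 - (1/2)·185) = 185/2.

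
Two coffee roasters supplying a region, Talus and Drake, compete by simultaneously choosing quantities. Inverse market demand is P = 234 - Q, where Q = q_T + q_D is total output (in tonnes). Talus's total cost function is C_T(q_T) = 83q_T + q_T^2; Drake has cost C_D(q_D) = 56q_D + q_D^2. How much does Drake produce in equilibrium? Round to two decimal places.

37.40

Talus's profit: π_T = (234 - Q)q_T - (83q_T + q_T²). Setting ∂π_T/∂q_T = 0: 151 - 4q_T - (q_D) = 0.
Drake's first-order condition: 178 - 4q_D - (q_T) = 0.
Best responses: q_T = (151 - q_D)/4, q_D = (178 - q_T)/4.
Solving the pair: q_T = 142/5, q_D = 187/5.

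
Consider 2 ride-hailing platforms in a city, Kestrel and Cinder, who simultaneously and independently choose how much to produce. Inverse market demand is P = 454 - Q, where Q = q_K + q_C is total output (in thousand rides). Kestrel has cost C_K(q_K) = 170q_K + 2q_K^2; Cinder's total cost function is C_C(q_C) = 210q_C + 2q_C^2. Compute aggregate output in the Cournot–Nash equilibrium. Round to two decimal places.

Kestrel's profit: π_K = (454 - Q)q_K - (170q_K + 2q_K²). Setting ∂π_K/∂q_K = 0: 284 - 6q_K - (q_C) = 0.
Cinder's first-order condition: 244 - 6q_C - (q_K) = 0.
Best responses: q_K = (284 - q_C)/6, q_C = (244 - q_K)/6.
Solving the pair: q_K = 292/7, q_C = 236/7.
Total output Q = 292/7 + 236/7 = 528/7.

75.43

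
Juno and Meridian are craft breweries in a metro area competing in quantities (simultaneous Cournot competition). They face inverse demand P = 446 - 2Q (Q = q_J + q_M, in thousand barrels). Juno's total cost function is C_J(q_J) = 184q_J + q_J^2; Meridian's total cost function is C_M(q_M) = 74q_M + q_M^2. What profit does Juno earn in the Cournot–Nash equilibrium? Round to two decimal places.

2008.55

Juno's profit: π_J = (446 - 2Q)q_J - (184q_J + q_J²). Setting ∂π_J/∂q_J = 0: 262 - 6q_J - 2(q_M) = 0.
Meridian's first-order condition: 372 - 6q_M - 2(q_J) = 0.
So q_J = (262 - 2q_M)/6 and q_M = (372 - 2q_J)/6.
Solving the pair: q_J = 207/8, q_M = 427/8.
Price P = 446 - 2·(317/4) = 575/2.
Juno's profit: (575/2)·(207/8) - 184·(207/8) - (207/8)² = 2008.5469.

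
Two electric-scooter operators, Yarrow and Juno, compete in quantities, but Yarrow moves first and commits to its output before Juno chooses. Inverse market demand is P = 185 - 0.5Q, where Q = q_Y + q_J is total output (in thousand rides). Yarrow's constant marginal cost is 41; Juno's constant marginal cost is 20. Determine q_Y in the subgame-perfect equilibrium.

The follower Juno best-responds to any q_Y: π_J = (185 - 0.5Q)q_J - 20q_J.
Setting the follower's marginal profit to zero, 165 - (1/2)q_Y - q_J = 0, i.e. q_J = (165 - (1/2)q_Y).
The leader anticipates this reaction. Substituting into P = 185 - 0.5Q gives P = 205/2 - (1/4)q_Y, so π_Y = (205/2 - (1/4)q_Y)q_Y - 41q_Y.
The leader's first-order condition 123/2 - (1/2)q_Y = 0 yields q_Y = 123.
Then q_J = (165 - (1/2)·123) = 207/2.

123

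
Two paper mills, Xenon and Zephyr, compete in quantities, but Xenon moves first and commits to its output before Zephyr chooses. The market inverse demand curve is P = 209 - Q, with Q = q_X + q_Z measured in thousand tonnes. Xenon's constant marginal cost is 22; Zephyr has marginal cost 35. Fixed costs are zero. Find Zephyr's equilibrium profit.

1369

The follower Zephyr best-responds to any q_X: π_Z = (209 - Q)q_Z - 35q_Z.
∂π_Z/∂q_Z = 174 - q_X - 2q_Z = 0 gives the reaction function q_Z = (174 - q_X)/2.
The leader anticipates this reaction. Substituting into P = 209 - Q gives P = 122 - (1/2)q_X, so π_X = (122 - (1/2)q_X)q_X - 22q_X.
Leader FOC: 100 - q_X = 0, so q_X = 100.
Then q_Z = (174 - 100)/2 = 37.
Price P = 209 - 137 = 72.
Zephyr's profit: (72 - 35)·37 = 1369.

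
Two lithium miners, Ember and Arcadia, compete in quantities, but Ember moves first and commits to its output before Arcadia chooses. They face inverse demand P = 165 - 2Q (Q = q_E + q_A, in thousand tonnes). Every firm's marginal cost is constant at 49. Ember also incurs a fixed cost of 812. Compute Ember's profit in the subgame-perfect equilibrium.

The follower Arcadia best-responds to any q_E: π_A = (165 - 2Q)q_A - 49q_A.
∂π_A/∂q_A = 116 - 2q_E - 4q_A = 0 gives the reaction function q_A = (116 - 2q_E)/4.
Ember substitutes q_A(q_E) into its own profit: π_E = q_E(165 - 2q_E - (116 - 2q_E)/2) - 49q_E = (107 - q_E)q_E - 49q_E.
The leader's first-order condition 58 - 2q_E = 0 yields q_E = 29.
Then q_A = (116 - 2·29)/4 = 29/2.
Price P = 165 - 2·(87/2) = 78.
Ember's profit: (78 - 49)·29 - 812 = 29.

29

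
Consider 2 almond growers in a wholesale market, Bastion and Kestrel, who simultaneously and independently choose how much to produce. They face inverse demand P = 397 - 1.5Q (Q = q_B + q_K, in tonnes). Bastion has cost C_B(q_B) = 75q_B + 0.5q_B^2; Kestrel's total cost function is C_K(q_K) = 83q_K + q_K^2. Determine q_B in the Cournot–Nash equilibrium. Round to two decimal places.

64.17

Bastion's profit: π_B = (397 - 1.5Q)q_B - (75q_B + (1/2)q_B²). Setting ∂π_B/∂q_B = 0: 322 - 4q_B - (3/2)(q_K) = 0.
Kestrel's profit: π_K = (397 - 1.5Q)q_K - (83q_K + q_K²). Setting ∂π_K/∂q_K = 0: 314 - 5q_K - (3/2)(q_B) = 0.
So q_B = (322 - (3/2)q_K)/4 and q_K = (314 - (3/2)q_B)/5.
Substituting one into the other gives q_B = 64.1690 and q_K = 43.5493.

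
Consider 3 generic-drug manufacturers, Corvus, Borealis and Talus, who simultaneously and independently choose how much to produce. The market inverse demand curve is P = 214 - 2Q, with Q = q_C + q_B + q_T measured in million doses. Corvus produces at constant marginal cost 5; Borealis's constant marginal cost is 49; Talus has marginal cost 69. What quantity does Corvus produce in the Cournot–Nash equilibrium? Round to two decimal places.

39.63

Corvus's profit: π_C = (214 - 2Q)q_C - (5q_C). Setting ∂π_C/∂q_C = 0: 209 - 4q_C - 2(q_B + q_T) = 0.
Borealis's profit: π_B = (214 - 2Q)q_B - (49q_B). Setting ∂π_B/∂q_B = 0: 165 - 4q_B - 2(q_C + q_T) = 0.
Talus's profit: π_T = (214 - 2Q)q_T - (69q_T). Setting ∂π_T/∂q_T = 0: 145 - 4q_T - 2(q_C + q_B) = 0.
Summing all 3 equations gives 519 − 8Q = 0, hence Q = 519/8.
Back-substituting: q_C = (209 − 519/4)/2 = 317/8, q_B = (165 − 519/4)/2 = 141/8, q_T = (145 − 519/4)/2 = 61/8.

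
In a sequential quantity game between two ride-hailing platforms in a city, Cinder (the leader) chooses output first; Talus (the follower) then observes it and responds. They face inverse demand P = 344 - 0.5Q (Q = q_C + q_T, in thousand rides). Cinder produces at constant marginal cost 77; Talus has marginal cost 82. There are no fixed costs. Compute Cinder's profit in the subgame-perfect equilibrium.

18496

Solve by backward induction. Given q_C, the follower Talus maximises π_T = (344 - (1/2)q_C - (1/2)q_T)q_T - 82q_T.
Follower FOC: 262 - (1/2)q_C - q_T = 0, so q_T(q_C) = (262 - (1/2)q_C).
The leader anticipates this reaction. Substituting into P = 344 - 0.5Q gives P = 213 - (1/4)q_C, so π_C = (213 - (1/4)q_C)q_C - 77q_C.
Leader FOC: 136 - (1/2)q_C = 0, so q_C = 272.
Then q_T = (262 - (1/2)·272) = 126.
Price P = 344 - (1/2)·398 = 145.
Cinder's profit: (145 - 77)·272 = 18496.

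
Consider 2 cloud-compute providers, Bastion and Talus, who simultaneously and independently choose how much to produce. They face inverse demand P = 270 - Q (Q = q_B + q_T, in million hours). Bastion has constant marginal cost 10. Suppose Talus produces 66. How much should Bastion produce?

97

With the rival's output fixed at 66, Bastion's profit is π_B = (270 - 66 - q_B)q_B - (10q_B) = (204 - q_B)q_B - (10q_B).
∂π_B/∂q_B = 194 - 2q_B = 0, so q_B = 97.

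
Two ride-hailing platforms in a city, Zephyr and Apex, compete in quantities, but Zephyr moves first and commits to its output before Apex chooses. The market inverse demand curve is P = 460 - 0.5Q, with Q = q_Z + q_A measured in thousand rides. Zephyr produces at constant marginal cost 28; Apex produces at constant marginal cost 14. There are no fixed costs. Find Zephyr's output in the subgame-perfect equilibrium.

Solve by backward induction. Given q_Z, the follower Apex maximises π_A = (460 - (1/2)q_Z - (1/2)q_A)q_A - 14q_A.
Setting the follower's marginal profit to zero, 446 - (1/2)q_Z - q_A = 0, i.e. q_A = (446 - (1/2)q_Z).
Zephyr substitutes q_A(q_Z) into its own profit: π_Z = q_Z(460 - (1/2)q_Z - (446 - (1/2)q_Z)/2) - 28q_Z = (237 - (1/4)q_Z)q_Z - 28q_Z.
Maximising: ∂π_Z/∂q_Z = 209 - (1/2)q_Z = 0, giving q_Z = 418.
Then q_A = (446 - (1/2)·418) = 237.

418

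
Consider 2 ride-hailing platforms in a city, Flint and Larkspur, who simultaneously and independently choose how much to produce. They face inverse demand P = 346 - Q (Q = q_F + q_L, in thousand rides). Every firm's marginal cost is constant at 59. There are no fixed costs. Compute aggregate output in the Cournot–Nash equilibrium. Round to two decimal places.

191.33

Each firm earns π_i = (346 - Q)q_i - 59q_i.
First-order condition (treating rivals' output as given): 287 - 2q_i - q_j = 0.
With identical firms every q_j equals q_i, so q_j = q_i and 287 = 3q_i, giving q_i = 287/3.
Total output Q = 287/3 + 287/3 = 574/3.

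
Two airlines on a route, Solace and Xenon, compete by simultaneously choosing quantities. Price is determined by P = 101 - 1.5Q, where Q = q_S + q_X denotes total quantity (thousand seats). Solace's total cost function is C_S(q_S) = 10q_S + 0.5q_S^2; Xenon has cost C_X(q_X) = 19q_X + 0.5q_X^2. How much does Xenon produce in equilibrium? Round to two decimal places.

13.93

Solace's profit: π_S = (101 - 1.5Q)q_S - (10q_S + (1/2)q_S²). Setting ∂π_S/∂q_S = 0: 91 - 4q_S - (3/2)(q_X) = 0.
Xenon's profit: π_X = (101 - 1.5Q)q_X - (19q_X + (1/2)q_X²). Setting ∂π_X/∂q_X = 0: 82 - 4q_X - (3/2)(q_S) = 0.
So q_S = (91 - (3/2)q_X)/4 and q_X = (82 - (3/2)q_S)/4.
Substituting one into the other gives q_S = 964/55 and q_X = 766/55.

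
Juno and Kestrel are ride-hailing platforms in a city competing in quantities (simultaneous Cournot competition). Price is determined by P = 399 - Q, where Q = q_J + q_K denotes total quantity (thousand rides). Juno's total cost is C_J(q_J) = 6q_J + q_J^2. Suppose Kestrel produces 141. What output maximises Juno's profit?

63

With the rival's output fixed at 141, Juno's profit is π_J = (399 - 141 - q_J)q_J - (6q_J + q_J²) = (258 - q_J)q_J - (6q_J + q_J²).
∂π_J/∂q_J = 252 - 4q_J = 0, so q_J = 63.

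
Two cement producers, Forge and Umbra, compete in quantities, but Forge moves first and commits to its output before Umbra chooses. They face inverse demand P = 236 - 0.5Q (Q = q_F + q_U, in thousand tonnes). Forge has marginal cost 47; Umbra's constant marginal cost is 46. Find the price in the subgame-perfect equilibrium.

The follower Umbra best-responds to any q_F: π_U = (236 - 0.5Q)q_U - 46q_U.
∂π_U/∂q_U = 190 - (1/2)q_F - q_U = 0 gives the reaction function q_U = (190 - (1/2)q_F).
The leader anticipates this reaction. Substituting into P = 236 - 0.5Q gives P = 141 - (1/4)q_F, so π_F = (141 - (1/4)q_F)q_F - 47q_F.
The leader's first-order condition 94 - (1/2)q_F = 0 yields q_F = 188.
Then q_U = (190 - (1/2)·188) = 96.
Total output Q = 284, so price P = 236 - (1/2)·284 = 94.

94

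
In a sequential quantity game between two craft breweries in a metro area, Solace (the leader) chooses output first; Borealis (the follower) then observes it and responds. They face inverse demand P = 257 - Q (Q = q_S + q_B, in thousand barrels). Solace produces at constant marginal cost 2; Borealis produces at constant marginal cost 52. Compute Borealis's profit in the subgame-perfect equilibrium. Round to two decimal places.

Solve by backward induction. Given q_S, the follower Borealis maximises π_B = (257 - q_S - q_B)q_B - 52q_B.
Setting the follower's marginal profit to zero, 205 - q_S - 2q_B = 0, i.e. q_B = (205 - q_S)/2.
Solace substitutes q_B(q_S) into its own profit: π_S = q_S(257 - q_S - (205 - q_S)/2) - 2q_S = (309/2 - (1/2)q_S)q_S - 2q_S.
Maximising: ∂π_S/∂q_S = 305/2 - q_S = 0, giving q_S = 305/2.
Then q_B = (205 - 305/2)/2 = 105/4.
Price P = 257 - 715/4 = 313/4.
Borealis's profit: (313/4 - 52)·(105/4) = 689.0625.

689.06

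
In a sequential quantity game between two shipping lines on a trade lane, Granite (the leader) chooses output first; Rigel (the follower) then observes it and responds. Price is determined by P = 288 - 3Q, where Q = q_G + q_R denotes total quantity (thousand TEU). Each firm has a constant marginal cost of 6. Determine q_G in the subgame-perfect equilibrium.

The follower Rigel best-responds to any q_G: π_R = (288 - 3Q)q_R - 6q_R.
∂π_R/∂q_R = 282 - 3q_G - 6q_R = 0 gives the reaction function q_R = (282 - 3q_G)/6.
The leader anticipates this reaction. Substituting into P = 288 - 3Q gives P = 147 - (3/2)q_G, so π_G = (147 - (3/2)q_G)q_G - 6q_G.
Leader FOC: 141 - 3q_G = 0, so q_G = 47.
Then q_R = (282 - 3·47)/6 = 47/2.

47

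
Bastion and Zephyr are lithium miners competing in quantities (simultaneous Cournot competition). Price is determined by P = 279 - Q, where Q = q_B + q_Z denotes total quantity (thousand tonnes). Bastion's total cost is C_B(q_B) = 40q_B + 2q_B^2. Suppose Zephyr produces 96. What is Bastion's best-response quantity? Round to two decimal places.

23.83

With the rival's output fixed at 96, Bastion's profit is π_B = (279 - 96 - q_B)q_B - (40q_B + 2q_B²) = (183 - q_B)q_B - (40q_B + 2q_B²).
∂π_B/∂q_B = 143 - 6q_B = 0, so q_B = 143/6.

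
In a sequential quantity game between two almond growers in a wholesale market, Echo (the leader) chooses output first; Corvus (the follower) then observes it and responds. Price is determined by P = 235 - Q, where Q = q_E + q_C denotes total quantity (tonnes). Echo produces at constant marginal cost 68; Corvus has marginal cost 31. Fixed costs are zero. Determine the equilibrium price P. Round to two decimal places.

100.50

Solve by backward induction. Given q_E, the follower Corvus maximises π_C = (235 - q_E - q_C)q_C - 31q_C.
Setting the follower's marginal profit to zero, 204 - q_E - 2q_C = 0, i.e. q_C = (204 - q_E)/2.
Echo substitutes q_C(q_E) into its own profit: π_E = q_E(235 - q_E - (204 - q_E)/2) - 68q_E = (133 - (1/2)q_E)q_E - 68q_E.
Leader FOC: 65 - q_E = 0, so q_E = 65.
Then q_C = (204 - 65)/2 = 139/2.
Total output Q = 269/2, so price P = 235 - 269/2 = 201/2.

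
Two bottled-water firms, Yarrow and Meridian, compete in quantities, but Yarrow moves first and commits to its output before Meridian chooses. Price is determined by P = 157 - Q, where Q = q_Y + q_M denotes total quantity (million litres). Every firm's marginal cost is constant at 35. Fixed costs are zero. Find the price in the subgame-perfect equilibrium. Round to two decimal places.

The follower Meridian best-responds to any q_Y: π_M = (157 - Q)q_M - 35q_M.
Follower FOC: 122 - q_Y - 2q_M = 0, so q_M(q_Y) = (122 - q_Y)/2.
The leader anticipates this reaction. Substituting into P = 157 - Q gives P = 96 - (1/2)q_Y, so π_Y = (96 - (1/2)q_Y)q_Y - 35q_Y.
Maximising: ∂π_Y/∂q_Y = 61 - q_Y = 0, giving q_Y = 61.
Then q_M = (122 - 61)/2 = 61/2.
Total output Q = 183/2, so price P = 157 - 183/2 = 131/2.

65.50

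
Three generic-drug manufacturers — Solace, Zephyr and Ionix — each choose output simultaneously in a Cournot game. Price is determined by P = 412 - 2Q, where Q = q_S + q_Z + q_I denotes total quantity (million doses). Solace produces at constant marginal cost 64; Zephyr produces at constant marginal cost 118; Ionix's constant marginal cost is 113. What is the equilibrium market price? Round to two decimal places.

176.75

Solace's profit: π_S = (412 - 2Q)q_S - (64q_S). Setting ∂π_S/∂q_S = 0: 348 - 4q_S - 2(q_Z + q_I) = 0.
Zephyr's first-order condition: 294 - 4q_Z - 2(q_S + q_I) = 0.
Ionix's first-order condition: 299 - 4q_I - 2(q_S + q_Z) = 0.
Adding the 3 first-order conditions: 941 − 8Q = 0, so Q = 941/8.
Back-substituting: q_S = (348 − 941/4)/2 = 451/8, q_Z = (294 − 941/4)/2 = 235/8, q_I = (299 − 941/4)/2 = 255/8.
Total output Q = 941/8, so price P = 412 - 2·(941/8) = 707/4.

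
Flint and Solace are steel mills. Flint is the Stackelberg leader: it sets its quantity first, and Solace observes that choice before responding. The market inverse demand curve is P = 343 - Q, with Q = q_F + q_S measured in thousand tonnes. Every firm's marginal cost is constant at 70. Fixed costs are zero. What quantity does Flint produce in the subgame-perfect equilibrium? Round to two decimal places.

136.50

Solve by backward induction. Given q_F, the follower Solace maximises π_S = (343 - q_F - q_S)q_S - 70q_S.
∂π_S/∂q_S = 273 - q_F - 2q_S = 0 gives the reaction function q_S = (273 - q_F)/2.
Flint substitutes q_S(q_F) into its own profit: π_F = q_F(343 - q_F - (273 - q_F)/2) - 70q_F = (413/2 - (1/2)q_F)q_F - 70q_F.
The leader's first-order condition 273/2 - q_F = 0 yields q_F = 273/2.
Then q_S = (273 - 273/2)/2 = 273/4.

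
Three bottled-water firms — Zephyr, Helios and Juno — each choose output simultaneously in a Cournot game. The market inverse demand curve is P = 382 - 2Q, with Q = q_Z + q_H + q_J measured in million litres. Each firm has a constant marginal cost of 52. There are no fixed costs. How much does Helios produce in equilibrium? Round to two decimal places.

A representative firm's profit is π_i = q_i(382 - 2Q) - 52q_i.
First-order condition (treating rivals' output as given): 330 - 4q_i - 2·Σ_{j≠i} q_j = 0.
By symmetry each firm produces the same amount; substituting Σ_{j≠i} q_j = 2q_i yields q_i = 330/8 = 165/4.

41.25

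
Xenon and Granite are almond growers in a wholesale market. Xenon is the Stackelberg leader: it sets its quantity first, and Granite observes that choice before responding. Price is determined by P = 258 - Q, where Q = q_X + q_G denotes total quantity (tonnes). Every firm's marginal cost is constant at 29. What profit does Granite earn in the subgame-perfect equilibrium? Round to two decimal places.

3277.56

The follower Granite best-responds to any q_X: π_G = (258 - Q)q_G - 29q_G.
Setting the follower's marginal profit to zero, 229 - q_X - 2q_G = 0, i.e. q_G = (229 - q_X)/2.
The leader anticipates this reaction. Substituting into P = 258 - Q gives P = 287/2 - (1/2)q_X, so π_X = (287/2 - (1/2)q_X)q_X - 29q_X.
Maximising: ∂π_X/∂q_X = 229/2 - q_X = 0, giving q_X = 229/2.
Then q_G = (229 - 229/2)/2 = 229/4.
Price P = 258 - 687/4 = 345/4.
Granite's profit: (345/4 - 29)·(229/4) = 3277.5625.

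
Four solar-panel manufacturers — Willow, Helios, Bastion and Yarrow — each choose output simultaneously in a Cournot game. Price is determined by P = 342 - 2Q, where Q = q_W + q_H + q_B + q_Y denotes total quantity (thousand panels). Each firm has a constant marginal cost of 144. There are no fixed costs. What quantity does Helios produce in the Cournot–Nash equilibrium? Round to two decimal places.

19.80

A representative firm's profit is π_i = q_i(342 - 2Q) - 144q_i.
Setting ∂π_i/∂q_i = 0 with rivals' quantities fixed: 198 - 4q_i - 2·Σ_{j≠i} q_j = 0.
By symmetry each firm produces the same amount; substituting Σ_{j≠i} q_j = 3q_i yields q_i = 198/10 = 99/5.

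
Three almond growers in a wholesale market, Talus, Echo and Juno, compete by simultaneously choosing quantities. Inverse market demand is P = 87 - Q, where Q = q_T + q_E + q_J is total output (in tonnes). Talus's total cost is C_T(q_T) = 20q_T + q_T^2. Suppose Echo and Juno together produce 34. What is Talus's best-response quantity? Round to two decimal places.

With rivals' combined output fixed at 34, Talus's profit is π_T = (87 - 34 - q_T)q_T - (20q_T + q_T²) = (53 - q_T)q_T - (20q_T + q_T²).
∂π_T/∂q_T = 33 - 4q_T = 0, so q_T = 33/4.

8.25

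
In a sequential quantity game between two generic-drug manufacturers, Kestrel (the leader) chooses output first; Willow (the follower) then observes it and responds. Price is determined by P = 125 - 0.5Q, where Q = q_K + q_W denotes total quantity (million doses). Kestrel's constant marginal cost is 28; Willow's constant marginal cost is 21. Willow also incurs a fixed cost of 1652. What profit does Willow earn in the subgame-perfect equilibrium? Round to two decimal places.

88.50

Solve by backward induction. Given q_K, the follower Willow maximises π_W = (125 - (1/2)q_K - (1/2)q_W)q_W - 21q_W.
Follower FOC: 104 - (1/2)q_K - q_W = 0, so q_W(q_K) = (104 - (1/2)q_K).
Kestrel substitutes q_W(q_K) into its own profit: π_K = q_K(125 - (1/2)q_K - (104 - (1/2)q_K)/2) - 28q_K = (73 - (1/4)q_K)q_K - 28q_K.
The leader's first-order condition 45 - (1/2)q_K = 0 yields q_K = 90.
Then q_W = (104 - (1/2)·90) = 59.
Price P = 125 - (1/2)·149 = 101/2.
Willow's profit: (101/2 - 21)·59 - 1652 = 177/2.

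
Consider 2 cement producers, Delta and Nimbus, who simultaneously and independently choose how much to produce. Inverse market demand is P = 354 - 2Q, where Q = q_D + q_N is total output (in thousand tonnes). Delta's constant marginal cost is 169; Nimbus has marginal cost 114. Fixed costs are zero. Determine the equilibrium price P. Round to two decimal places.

212.33

Delta's profit: π_D = (354 - 2Q)q_D - (169q_D). Setting ∂π_D/∂q_D = 0: 185 - 4q_D - 2(q_N) = 0.
Nimbus's profit: π_N = (354 - 2Q)q_N - (114q_N). Setting ∂π_N/∂q_N = 0: 240 - 4q_N - 2(q_D) = 0.
Best responses: q_D = (185 - 2q_N)/4, q_N = (240 - 2q_D)/4.
Solving the pair: q_D = 65/3, q_N = 295/6.
Total output Q = 425/6, so price P = 354 - 2·(425/6) = 637/3.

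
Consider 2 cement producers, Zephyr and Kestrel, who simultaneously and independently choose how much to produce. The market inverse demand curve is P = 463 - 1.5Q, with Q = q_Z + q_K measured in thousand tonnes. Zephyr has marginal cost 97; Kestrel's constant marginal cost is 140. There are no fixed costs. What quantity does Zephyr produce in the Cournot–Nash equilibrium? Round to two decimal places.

90.89

Zephyr's profit: π_Z = (463 - 1.5Q)q_Z - (97q_Z). Setting ∂π_Z/∂q_Z = 0: 366 - 3q_Z - (3/2)(q_K) = 0.
Kestrel's profit: π_K = (463 - 1.5Q)q_K - (140q_K). Setting ∂π_K/∂q_K = 0: 323 - 3q_K - (3/2)(q_Z) = 0.
Rearranging gives the reaction functions q_Z = (366 - (3/2)q_K)/3 and q_K = (323 - (3/2)q_Z)/3.
Substituting one into the other gives q_Z = 818/9 and q_K = 560/9.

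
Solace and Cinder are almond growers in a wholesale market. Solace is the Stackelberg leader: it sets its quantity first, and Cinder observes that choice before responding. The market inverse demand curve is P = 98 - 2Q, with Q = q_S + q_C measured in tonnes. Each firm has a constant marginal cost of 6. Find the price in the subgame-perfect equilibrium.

29

Solve by backward induction. Given q_S, the follower Cinder maximises π_C = (98 - 2q_S - 2q_C)q_C - 6q_C.
Setting the follower's marginal profit to zero, 92 - 2q_S - 4q_C = 0, i.e. q_C = (92 - 2q_S)/4.
Solace substitutes q_C(q_S) into its own profit: π_S = q_S(98 - 2q_S - (92 - 2q_S)/2) - 6q_S = (52 - q_S)q_S - 6q_S.
Maximising: ∂π_S/∂q_S = 46 - 2q_S = 0, giving q_S = 23.
Then q_C = (92 - 2·23)/4 = 23/2.
Total output Q = 69/2, so price P = 98 - 2·(69/2) = 29.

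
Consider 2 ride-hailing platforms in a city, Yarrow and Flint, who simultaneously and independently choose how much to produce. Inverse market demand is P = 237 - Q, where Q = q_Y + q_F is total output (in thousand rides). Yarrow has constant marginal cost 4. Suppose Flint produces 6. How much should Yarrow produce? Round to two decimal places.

With the rival's output fixed at 6, Yarrow's profit is π_Y = (237 - 6 - q_Y)q_Y - (4q_Y) = (231 - q_Y)q_Y - (4q_Y).
∂π_Y/∂q_Y = 227 - 2q_Y = 0, so q_Y = 227/2.

113.50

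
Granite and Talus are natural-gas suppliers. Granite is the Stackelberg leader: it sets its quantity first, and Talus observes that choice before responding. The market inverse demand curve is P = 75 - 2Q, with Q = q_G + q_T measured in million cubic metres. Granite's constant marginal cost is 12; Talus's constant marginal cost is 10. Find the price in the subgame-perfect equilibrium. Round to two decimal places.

The follower Talus best-responds to any q_G: π_T = (75 - 2Q)q_T - 10q_T.
Follower FOC: 65 - 2q_G - 4q_T = 0, so q_T(q_G) = (65 - 2q_G)/4.
Granite substitutes q_T(q_G) into its own profit: π_G = q_G(75 - 2q_G - (65 - 2q_G)/2) - 12q_G = (85/2 - q_G)q_G - 12q_G.
The leader's first-order condition 61/2 - 2q_G = 0 yields q_G = 61/4.
Then q_T = (65 - 2·(61/4))/4 = 69/8.
Total output Q = 191/8, so price P = 75 - 2·(191/8) = 109/4.

27.25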